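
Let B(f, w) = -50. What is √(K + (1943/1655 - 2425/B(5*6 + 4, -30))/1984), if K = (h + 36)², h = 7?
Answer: √1245954379904410/820880 ≈ 43.000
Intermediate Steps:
K = 1849 (K = (7 + 36)² = 43² = 1849)
√(K + (1943/1655 - 2425/B(5*6 + 4, -30))/1984) = √(1849 + (1943/1655 - 2425/(-50))/1984) = √(1849 + (1943*(1/1655) - 2425*(-1/50))*(1/1984)) = √(1849 + (1943/1655 + 97/2)*(1/1984)) = √(1849 + (164421/3310)*(1/1984)) = √(1849 + 164421/6567040) = √(12142621381/6567040) = √1245954379904410/820880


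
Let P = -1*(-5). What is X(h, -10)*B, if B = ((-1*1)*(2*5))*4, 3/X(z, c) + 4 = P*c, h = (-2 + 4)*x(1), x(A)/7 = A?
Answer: 20/9 ≈ 2.2222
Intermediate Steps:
x(A) = 7*A
P = 5
h = 14 (h = (-2 + 4)*(7*1) = 2*7 = 14)
X(z, c) = 3/(-4 + 5*c)
B = -40 (B = -1*10*4 = -10*4 = -40)
X(h, -10)*B = (3/(-4 + 5*(-10)))*(-40) = (3/(-4 - 50))*(-40) = (3/(-54))*(-40) = (3*(-1/54))*(-40) = -1/18*(-40) = 20/9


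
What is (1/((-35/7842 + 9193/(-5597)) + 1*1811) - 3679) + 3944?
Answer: 725695188211/2738466697 ≈ 265.00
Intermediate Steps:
(1/((-35/7842 + 9193/(-5597)) + 1*1811) - 3679) + 3944 = (1/((-35*1/7842 + 9193*(-1/5597)) + 1811) - 3679) + 3944 = (1/((-35/7842 - 317/193) + 1811) - 3679) + 3944 = (1/(-2492669/1513506 + 1811) - 3679) + 3944 = (1/(2738466697/1513506) - 3679) + 3944 = (1513506/2738466697 - 3679) + 3944 = -10074817464757/2738466697 + 3944 = 725695188211/2738466697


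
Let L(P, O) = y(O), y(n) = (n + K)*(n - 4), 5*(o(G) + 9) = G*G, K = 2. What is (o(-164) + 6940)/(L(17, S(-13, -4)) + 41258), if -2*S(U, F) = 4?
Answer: 8793/29470 ≈ 0.29837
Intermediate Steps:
o(G) = -9 + G²/5 (o(G) = -9 + (G*G)/5 = -9 + G²/5)
y(n) = (-4 + n)*(2 + n) (y(n) = (n + 2)*(n - 4) = (2 + n)*(-4 + n) = (-4 + n)*(2 + n))
S(U, F) = -2 (S(U, F) = -½*4 = -2)
L(P, O) = -8 + O² - 2*O
(o(-164) + 6940)/(L(17, S(-13, -4)) + 41258) = ((-9 + (⅕)*(-164)²) + 6940)/((-8 + (-2)² - 2*(-2)) + 41258) = ((-9 + (⅕)*26896) + 6940)/((-8 + 4 + 4) + 41258) = ((-9 + 26896/5) + 6940)/(0 + 41258) = (26851/5 + 6940)/41258 = (61551/5)*(1/41258) = 8793/29470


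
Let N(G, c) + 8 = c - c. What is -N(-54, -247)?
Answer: 8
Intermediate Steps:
N(G, c) = -8 (N(G, c) = -8 + (c - c) = -8 + 0 = -8)
-N(-54, -247) = -1*(-8) = 8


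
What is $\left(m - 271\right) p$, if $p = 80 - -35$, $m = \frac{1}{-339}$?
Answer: $- \frac{10565050}{339} \approx -31165.0$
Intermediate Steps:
$m = - \frac{1}{339} \approx -0.0029499$
$p = 115$ ($p = 80 + 35 = 115$)
$\left(m - 271\right) p = \left(- \frac{1}{339} - 271\right) 115 = \left(- \frac{91870}{339}\right) 115 = - \frac{10565050}{339}$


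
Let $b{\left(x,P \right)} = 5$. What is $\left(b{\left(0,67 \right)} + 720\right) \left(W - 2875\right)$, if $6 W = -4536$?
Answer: $-2632475$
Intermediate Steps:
$W = -756$ ($W = \frac{1}{6} \left(-4536\right) = -756$)
$\left(b{\left(0,67 \right)} + 720\right) \left(W - 2875\right) = \left(5 + 720\right) \left(-756 - 2875\right) = 725 \left(-3631\right) = -2632475$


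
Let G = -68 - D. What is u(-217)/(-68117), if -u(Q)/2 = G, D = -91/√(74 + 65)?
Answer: -136/68117 + 26*√139/1352609 ≈ -0.0017699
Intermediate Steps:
D = -91*√139/139 ≈ -7.7185
G = -68 + 91*√139/139 (G = -68 - (-91)*√139/139 = -68 + 91*√139/139 ≈ -60.281)
u(Q) = 136 - 182*√139/139 (u(Q) = -2*(-68 + 91*√139/139) = 136 - 182*√139/139)
u(-217)/(-68117) = (136 - 182*√139/139)/(-68117) = (136 - 182*√139/139)*(-1/68117) = -136/68117 + 26*√139/1352609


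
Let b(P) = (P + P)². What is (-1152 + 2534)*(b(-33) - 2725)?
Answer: 2254042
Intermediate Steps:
b(P) = 4*P² (b(P) = (2*P)² = 4*P²)
(-1152 + 2534)*(b(-33) - 2725) = (-1152 + 2534)*(4*(-33)² - 2725) = 1382*(4*1089 - 2725) = 1382*(4356 - 2725) = 1382*1631 = 2254042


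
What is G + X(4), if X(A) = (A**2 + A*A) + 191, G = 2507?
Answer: 2730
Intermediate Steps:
X(A) = 191 + 2*A**2 (X(A) = (A**2 + A**2) + 191 = 2*A**2 + 191 = 191 + 2*A**2)
G + X(4) = 2507 + (191 + 2*4**2) = 2507 + (191 + 2*16) = 2507 + (191 + 32) = 2507 + 223 = 2730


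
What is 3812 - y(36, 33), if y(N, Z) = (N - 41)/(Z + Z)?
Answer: 251597/66 ≈ 3812.1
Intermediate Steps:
y(N, Z) = (-41 + N)/(2*Z) (y(N, Z) = (-41 + N)/((2*Z)) = (-41 + N)*(1/(2*Z)) = (-41 + N)/(2*Z))
3812 - y(36, 33) = 3812 - (-41 + 36)/(2*33) = 3812 - (-5)/(2*33) = 3812 - 1*(-5/66) = 3812 + 5/66 = 251597/66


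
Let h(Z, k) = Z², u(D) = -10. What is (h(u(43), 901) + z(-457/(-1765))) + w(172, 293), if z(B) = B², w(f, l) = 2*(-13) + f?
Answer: 766554199/3115225 ≈ 246.07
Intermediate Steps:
w(f, l) = -26 + f
(h(u(43), 901) + z(-457/(-1765))) + w(172, 293) = ((-10)² + (-457/(-1765))²) + (-26 + 172) = (100 + (-457*(-1/1765))²) + 146 = (100 + (457/1765)²) + 146 = (100 + 208849/3115225) + 146 = 311731349/3115225 + 146 = 766554199/3115225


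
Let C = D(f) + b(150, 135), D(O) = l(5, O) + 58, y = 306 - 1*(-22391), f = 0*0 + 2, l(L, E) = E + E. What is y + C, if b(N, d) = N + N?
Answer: 23059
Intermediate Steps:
l(L, E) = 2*E
b(N, d) = 2*N
f = 2 (f = 0 + 2 = 2)
y = 22697 (y = 306 + 22391 = 22697)
D(O) = 58 + 2*O (D(O) = 2*O + 58 = 58 + 2*O)
C = 362 (C = (58 + 2*2) + 2*150 = (58 + 4) + 300 = 62 + 300 = 362)
y + C = 22697 + 362 = 23059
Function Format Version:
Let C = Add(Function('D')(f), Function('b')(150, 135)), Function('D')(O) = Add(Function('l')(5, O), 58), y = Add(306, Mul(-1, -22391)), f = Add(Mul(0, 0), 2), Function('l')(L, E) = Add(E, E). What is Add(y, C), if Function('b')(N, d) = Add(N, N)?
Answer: 23059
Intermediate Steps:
Function('l')(L, E) = Mul(2, E)
Function('b')(N, d) = Mul(2, N)
f = 2 (f = Add(0, 2) = 2)
y = 22697 (y = Add(306, 22391) = 22697)
Function('D')(O) = Add(58, Mul(2, O)) (Function('D')(O) = Add(Mul(2, O), 58) = Add(58, Mul(2, O)))
C = 362 (C = Add(Add(58, Mul(2, 2)), Mul(2, 150)) = Add(Add(58, 4), 300) = Add(62, 300) = 362)
Add(y, C) = Add(22697, 362) = 23059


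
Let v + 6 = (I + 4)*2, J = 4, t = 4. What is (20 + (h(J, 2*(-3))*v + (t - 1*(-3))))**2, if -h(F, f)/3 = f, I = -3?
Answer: 2025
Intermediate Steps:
h(F, f) = -3*f
v = -4 (v = -6 + (-3 + 4)*2 = -6 + 1*2 = -6 + 2 = -4)
(20 + (h(J, 2*(-3))*v + (t - 1*(-3))))**2 = (20 + (-6*(-3)*(-4) + (4 - 1*(-3))))**2 = (20 + (-3*(-6)*(-4) + (4 + 3)))**2 = (20 + (18*(-4) + 7))**2 = (20 + (-72 + 7))**2 = (20 - 65)**2 = (-45)**2 = 2025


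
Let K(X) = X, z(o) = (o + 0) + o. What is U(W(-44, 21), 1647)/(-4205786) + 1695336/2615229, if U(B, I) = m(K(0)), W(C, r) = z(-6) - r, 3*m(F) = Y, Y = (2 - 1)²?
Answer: 792246615817/1222121501666 ≈ 0.64826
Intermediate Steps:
z(o) = 2*o (z(o) = o + o = 2*o)
Y = 1 (Y = 1² = 1)
m(F) = ⅓ (m(F) = (⅓)*1 = ⅓)
W(C, r) = -12 - r (W(C, r) = 2*(-6) - r = -12 - r)
U(B, I) = ⅓
U(W(-44, 21), 1647)/(-4205786) + 1695336/2615229 = (⅓)/(-4205786) + 1695336/2615229 = (⅓)*(-1/4205786) + 1695336*(1/2615229) = -1/12617358 + 565112/871743 = 792246615817/1222121501666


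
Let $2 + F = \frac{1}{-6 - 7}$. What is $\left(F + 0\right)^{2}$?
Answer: $\frac{729}{169} \approx 4.3136$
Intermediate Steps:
$F = - \frac{27}{13}$ ($F = -2 + \frac{1}{-6 - 7} = -2 + \frac{1}{-13} = -2 - \frac{1}{13} = - \frac{27}{13} \approx -2.0769$)
$\left(F + 0\right)^{2} = \left(- \frac{27}{13} + 0\right)^{2} = \left(- \frac{27}{13}\right)^{2} = \frac{729}{169}$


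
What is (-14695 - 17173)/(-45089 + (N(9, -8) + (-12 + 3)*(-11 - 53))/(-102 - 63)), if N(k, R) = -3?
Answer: 876370/1240043 ≈ 0.70673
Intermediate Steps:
(-14695 - 17173)/(-45089 + (N(9, -8) + (-12 + 3)*(-11 - 53))/(-102 - 63)) = (-14695 - 17173)/(-45089 + (-3 + (-12 + 3)*(-11 - 53))/(-102 - 63)) = -31868/(-45089 + (-3 - 9*(-64))/(-165)) = -31868/(-45089 + (-3 + 576)*(-1/165)) = -31868/(-45089 + 573*(-1/165)) = -31868/(-45089 - 191/55) = -31868/(-2480086/55) = -31868*(-55/2480086) = 876370/1240043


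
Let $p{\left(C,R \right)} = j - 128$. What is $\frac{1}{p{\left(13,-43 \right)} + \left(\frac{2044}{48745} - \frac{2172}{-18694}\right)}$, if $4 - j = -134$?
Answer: $\frac{455619515}{4628237488} \approx 0.098443$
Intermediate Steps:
$j = 138$ ($j = 4 - -134 = 4 + 134 = 138$)
$p{\left(C,R \right)} = 10$ ($p{\left(C,R \right)} = 138 - 128 = 10$)
$\frac{1}{p{\left(13,-43 \right)} + \left(\frac{2044}{48745} - \frac{2172}{-18694}\right)} = \frac{1}{10 + \left(\frac{2044}{48745} - \frac{2172}{-18694}\right)} = \frac{1}{10 + \left(2044 \cdot \frac{1}{48745} - - \frac{1086}{9347}\right)} = \frac{1}{10 + \left(\frac{2044}{48745} + \frac{1086}{9347}\right)} = \frac{1}{10 + \frac{72042338}{455619515}} = \frac{1}{\frac{4628237488}{455619515}} = \frac{455619515}{4628237488}$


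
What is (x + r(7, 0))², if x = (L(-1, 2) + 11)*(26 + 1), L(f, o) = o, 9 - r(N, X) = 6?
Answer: 125316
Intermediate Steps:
r(N, X) = 3 (r(N, X) = 9 - 1*6 = 9 - 6 = 3)
x = 351 (x = (2 + 11)*(26 + 1) = 13*27 = 351)
(x + r(7, 0))² = (351 + 3)² = 354² = 125316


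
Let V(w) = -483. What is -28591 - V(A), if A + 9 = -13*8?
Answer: -28108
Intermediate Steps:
A = -113 (A = -9 - 13*8 = -9 - 104 = -113)
-28591 - V(A) = -28591 - 1*(-483) = -28591 + 483 = -28108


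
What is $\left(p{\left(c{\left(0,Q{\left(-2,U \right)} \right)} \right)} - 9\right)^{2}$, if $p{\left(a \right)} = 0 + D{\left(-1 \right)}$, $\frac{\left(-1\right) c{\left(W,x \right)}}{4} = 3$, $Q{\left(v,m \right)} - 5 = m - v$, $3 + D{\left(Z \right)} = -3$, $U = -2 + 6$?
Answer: $225$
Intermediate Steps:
$U = 4$
$D{\left(Z \right)} = -6$ ($D{\left(Z \right)} = -3 - 3 = -6$)
$Q{\left(v,m \right)} = 5 + m - v$ ($Q{\left(v,m \right)} = 5 + \left(m - v\right) = 5 + m - v$)
$c{\left(W,x \right)} = -12$ ($c{\left(W,x \right)} = \left(-4\right) 3 = -12$)
$p{\left(a \right)} = -6$ ($p{\left(a \right)} = 0 - 6 = -6$)
$\left(p{\left(c{\left(0,Q{\left(-2,U \right)} \right)} \right)} - 9\right)^{2} = \left(-6 - 9\right)^{2} = \left(-15\right)^{2} = 225$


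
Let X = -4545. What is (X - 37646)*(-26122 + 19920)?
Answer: 261668582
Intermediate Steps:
(X - 37646)*(-26122 + 19920) = (-4545 - 37646)*(-26122 + 19920) = -42191*(-6202) = 261668582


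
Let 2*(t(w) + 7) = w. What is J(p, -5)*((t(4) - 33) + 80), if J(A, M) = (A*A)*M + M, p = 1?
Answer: -420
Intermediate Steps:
t(w) = -7 + w/2
J(A, M) = M + M*A² (J(A, M) = A²*M + M = M*A² + M = M + M*A²)
J(p, -5)*((t(4) - 33) + 80) = (-5*(1 + 1²))*(((-7 + (½)*4) - 33) + 80) = (-5*(1 + 1))*(((-7 + 2) - 33) + 80) = (-5*2)*((-5 - 33) + 80) = -10*(-38 + 80) = -10*42 = -420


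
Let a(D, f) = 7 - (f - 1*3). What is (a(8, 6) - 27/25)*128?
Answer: 9344/25 ≈ 373.76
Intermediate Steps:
a(D, f) = 10 - f (a(D, f) = 7 - (f - 3) = 7 - (-3 + f) = 7 + (3 - f) = 10 - f)
(a(8, 6) - 27/25)*128 = ((10 - 1*6) - 27/25)*128 = ((10 - 6) - 27*1/25)*128 = (4 - 27/25)*128 = (73/25)*128 = 9344/25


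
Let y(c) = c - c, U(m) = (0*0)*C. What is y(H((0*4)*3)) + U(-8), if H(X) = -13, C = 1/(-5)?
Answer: 0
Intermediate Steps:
C = -⅕ ≈ -0.20000
U(m) = 0 (U(m) = (0*0)*(-⅕) = 0*(-⅕) = 0)
y(c) = 0
y(H((0*4)*3)) + U(-8) = 0 + 0 = 0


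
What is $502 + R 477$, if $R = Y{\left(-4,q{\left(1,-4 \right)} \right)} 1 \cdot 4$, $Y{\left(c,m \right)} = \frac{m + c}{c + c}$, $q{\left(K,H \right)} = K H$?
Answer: $2410$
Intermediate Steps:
$q{\left(K,H \right)} = H K$
$Y{\left(c,m \right)} = \frac{c + m}{2 c}$
$R = 4$ ($R = \frac{-4 - 4}{2 \left(-4\right)} 1 \cdot 4 = \frac{1}{2} \left(- \frac{1}{4}\right) \left(-4 - 4\right) 1 \cdot 4 = \frac{1}{2} \left(- \frac{1}{4}\right) \left(-8\right) 1 \cdot 4 = 1 \cdot 1 \cdot 4 = 1 \cdot 4 = 4$)
$502 + R 477 = 502 + 4 \cdot 477 = 502 + 1908 = 2410$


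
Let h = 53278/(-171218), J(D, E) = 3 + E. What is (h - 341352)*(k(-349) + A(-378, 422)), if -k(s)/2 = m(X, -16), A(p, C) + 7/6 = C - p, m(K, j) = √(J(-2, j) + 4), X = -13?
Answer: -140065024223551/513654 + 175336980042*I/85609 ≈ -2.7268e+8 + 2.0481e+6*I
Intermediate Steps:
h = -26639/85609 (h = 53278*(-1/171218) = -26639/85609 ≈ -0.31117)
m(K, j) = √(7 + j) (m(K, j) = √((3 + j) + 4) = √(7 + j))
A(p, C) = -7/6 + C - p (A(p, C) = -7/6 + (C - p) = -7/6 + C - p)
k(s) = -6*I (k(s) = -2*√(7 - 16) = -6*I)
(h - 341352)*(k(-349) + A(-378, 422)) = (-26639/85609 - 341352)*(-6*I + (-7/6 + 422 - 1*(-378))) = -29222830007*(-6*I + (-7/6 + 422 + 378))/85609 = -29222830007*(-6*I + 4793/6)/85609 = -29222830007*(4793/6 - 6*I)/85609 = -140065024223551/513654 + 175336980042*I/85609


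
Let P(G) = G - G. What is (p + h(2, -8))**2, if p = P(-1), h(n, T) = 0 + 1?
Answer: 1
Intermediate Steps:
h(n, T) = 1
P(G) = 0
p = 0
(p + h(2, -8))**2 = (0 + 1)**2 = 1**2 = 1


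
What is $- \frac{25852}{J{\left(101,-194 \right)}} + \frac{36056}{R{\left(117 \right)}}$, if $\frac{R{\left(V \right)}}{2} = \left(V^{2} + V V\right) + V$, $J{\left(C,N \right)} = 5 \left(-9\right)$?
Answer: $\frac{1054240}{1833} \approx 575.14$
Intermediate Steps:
$J{\left(C,N \right)} = -45$
$R{\left(V \right)} = 2 V + 4 V^{2}$ ($R{\left(V \right)} = 2 \left(\left(V^{2} + V V\right) + V\right) = 2 \left(\left(V^{2} + V^{2}\right) + V\right) = 2 \left(2 V^{2} + V\right) = 2 \left(V + 2 V^{2}\right) = 2 V + 4 V^{2}$)
$- \frac{25852}{J{\left(101,-194 \right)}} + \frac{36056}{R{\left(117 \right)}} = - \frac{25852}{-45} + \frac{36056}{2 \cdot 117 \left(1 + 2 \cdot 117\right)} = \left(-25852\right) \left(- \frac{1}{45}\right) + \frac{36056}{2 \cdot 117 \left(1 + 234\right)} = \frac{25852}{45} + \frac{36056}{2 \cdot 117 \cdot 235} = \frac{25852}{45} + \frac{36056}{54990} = \frac{25852}{45} + 36056 \cdot \frac{1}{54990} = \frac{25852}{45} + \frac{18028}{27495} = \frac{1054240}{1833}$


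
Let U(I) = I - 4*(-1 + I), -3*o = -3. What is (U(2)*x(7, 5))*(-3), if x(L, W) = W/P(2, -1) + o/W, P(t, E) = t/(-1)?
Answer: -69/5 ≈ -13.800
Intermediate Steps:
o = 1 (o = -⅓*(-3) = 1)
P(t, E) = -t (P(t, E) = t*(-1) = -t)
U(I) = 4 - 3*I (U(I) = I + (4 - 4*I) = 4 - 3*I)
x(L, W) = 1/W - W/2 (x(L, W) = W/((-1*2)) + 1/W = W/(-2) + 1/W = W*(-½) + 1/W = -W/2 + 1/W = 1/W - W/2)
(U(2)*x(7, 5))*(-3) = ((4 - 3*2)*(1/5 - ½*5))*(-3) = ((4 - 6)*(⅕ - 5/2))*(-3) = -2*(-23/10)*(-3) = (23/5)*(-3) = -69/5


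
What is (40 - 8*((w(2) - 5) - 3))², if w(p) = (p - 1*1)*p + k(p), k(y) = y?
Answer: 5184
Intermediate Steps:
w(p) = p + p*(-1 + p) (w(p) = (p - 1*1)*p + p = (p - 1)*p + p = (-1 + p)*p + p = p*(-1 + p) + p = p + p*(-1 + p))
(40 - 8*((w(2) - 5) - 3))² = (40 - 8*((2² - 5) - 3))² = (40 - 8*((4 - 5) - 3))² = (40 - 8*(-1 - 3))² = (40 - 8*(-4))² = (40 + 32)² = 72² = 5184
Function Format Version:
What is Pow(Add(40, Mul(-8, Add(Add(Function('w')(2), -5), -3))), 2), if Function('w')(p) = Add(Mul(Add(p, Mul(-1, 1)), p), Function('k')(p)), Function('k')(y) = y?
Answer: 5184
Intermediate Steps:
Function('w')(p) = Add(p, Mul(p, Add(-1, p))) (Function('w')(p) = Add(Mul(Add(p, Mul(-1, 1)), p), p) = Add(Mul(Add(p, -1), p), p) = Add(Mul(Add(-1, p), p), p) = Add(Mul(p, Add(-1, p)), p) = Add(p, Mul(p, Add(-1, p))))
Pow(Add(40, Mul(-8, Add(Add(Function('w')(2), -5), -3))), 2) = Pow(Add(40, Mul(-8, Add(Add(Pow(2, 2), -5), -3))), 2) = Pow(Add(40, Mul(-8, Add(Add(4, -5), -3))), 2) = Pow(Add(40, Mul(-8, Add(-1, -3))), 2) = Pow(Add(40, Mul(-8, -4)), 2) = Pow(Add(40, 32), 2) = Pow(72, 2) = 5184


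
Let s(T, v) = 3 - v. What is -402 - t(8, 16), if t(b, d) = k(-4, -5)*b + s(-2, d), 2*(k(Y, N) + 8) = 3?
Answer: -337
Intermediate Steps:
k(Y, N) = -13/2 (k(Y, N) = -8 + (½)*3 = -8 + 3/2 = -13/2)
t(b, d) = 3 - d - 13*b/2 (t(b, d) = -13*b/2 + (3 - d) = 3 - d - 13*b/2)
-402 - t(8, 16) = -402 - (3 - 1*16 - 13/2*8) = -402 - (3 - 16 - 52) = -402 - 1*(-65) = -402 + 65 = -337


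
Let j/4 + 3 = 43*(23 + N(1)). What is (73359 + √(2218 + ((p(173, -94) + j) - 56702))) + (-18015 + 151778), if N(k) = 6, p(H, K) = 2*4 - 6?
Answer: 207122 + I*√49506 ≈ 2.0712e+5 + 222.5*I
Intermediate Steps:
p(H, K) = 2 (p(H, K) = 8 - 6 = 2)
j = 4976 (j = -12 + 4*(43*(23 + 6)) = -12 + 4*(43*29) = -12 + 4*1247 = -12 + 4988 = 4976)
(73359 + √(2218 + ((p(173, -94) + j) - 56702))) + (-18015 + 151778) = (73359 + √(2218 + ((2 + 4976) - 56702))) + (-18015 + 151778) = (73359 + √(2218 + (4978 - 56702))) + 133763 = (73359 + √(2218 - 51724)) + 133763 = (73359 + √(-49506)) + 133763 = (73359 + I*√49506) + 133763 = 207122 + I*√49506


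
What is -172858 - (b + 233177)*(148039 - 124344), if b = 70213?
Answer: -7188998908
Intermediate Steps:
-172858 - (b + 233177)*(148039 - 124344) = -172858 - (70213 + 233177)*(148039 - 124344) = -172858 - 303390*23695 = -172858 - 1*7188826050 = -172858 - 7188826050 = -7188998908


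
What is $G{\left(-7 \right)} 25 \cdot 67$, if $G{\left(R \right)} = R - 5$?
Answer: $-20100$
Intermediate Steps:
$G{\left(R \right)} = -5 + R$ ($G{\left(R \right)} = R - 5 = -5 + R$)
$G{\left(-7 \right)} 25 \cdot 67 = \left(-5 - 7\right) 25 \cdot 67 = \left(-12\right) 25 \cdot 67 = \left(-300\right) 67 = -20100$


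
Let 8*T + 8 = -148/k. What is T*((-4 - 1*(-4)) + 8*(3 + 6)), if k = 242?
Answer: -9378/121 ≈ -77.504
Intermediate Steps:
T = -521/484 (T = -1 + (-148/242)/8 = -1 + (-148*1/242)/8 = -1 + (⅛)*(-74/121) = -1 - 37/484 = -521/484 ≈ -1.0764)
T*((-4 - 1*(-4)) + 8*(3 + 6)) = -521*((-4 - 1*(-4)) + 8*(3 + 6))/484 = -521*((-4 + 4) + 8*9)/484 = -521*(0 + 72)/484 = -521/484*72 = -9378/121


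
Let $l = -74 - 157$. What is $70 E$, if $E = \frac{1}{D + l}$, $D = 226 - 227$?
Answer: $- \frac{35}{116} \approx -0.30172$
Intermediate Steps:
$D = -1$
$l = -231$
$E = - \frac{1}{232}$ ($E = \frac{1}{-1 - 231} = \frac{1}{-232} = - \frac{1}{232} \approx -0.0043103$)
$70 E = 70 \left(- \frac{1}{232}\right) = - \frac{35}{116}$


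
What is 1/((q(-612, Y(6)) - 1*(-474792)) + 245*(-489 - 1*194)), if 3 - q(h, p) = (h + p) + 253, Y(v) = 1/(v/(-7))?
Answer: 6/1846921 ≈ 3.2486e-6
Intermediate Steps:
Y(v) = -7/v (Y(v) = 1/(v*(-1/7)) = 1/(-v/7) = -7/v)
q(h, p) = -250 - h - p (q(h, p) = 3 - ((h + p) + 253) = 3 - (253 + h + p) = 3 + (-253 - h - p) = -250 - h - p)
1/((q(-612, Y(6)) - 1*(-474792)) + 245*(-489 - 1*194)) = 1/(((-250 - 1*(-612) - (-7)/6) - 1*(-474792)) + 245*(-489 - 1*194)) = 1/(((-250 + 612 - (-7)/6) + 474792) + 245*(-489 - 194)) = 1/(((-250 + 612 - 1*(-7/6)) + 474792) + 245*(-683)) = 1/(((-250 + 612 + 7/6) + 474792) - 167335) = 1/((2179/6 + 474792) - 167335) = 1/(2850931/6 - 167335) = 1/(1846921/6) = 6/1846921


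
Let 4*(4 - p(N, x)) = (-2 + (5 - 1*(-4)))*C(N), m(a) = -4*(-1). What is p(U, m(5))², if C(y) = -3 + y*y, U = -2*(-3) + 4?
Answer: 439569/16 ≈ 27473.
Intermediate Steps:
U = 10 (U = 6 + 4 = 10)
C(y) = -3 + y²
m(a) = 4
p(N, x) = 37/4 - 7*N²/4 (p(N, x) = 4 - (-2 + (5 - 1*(-4)))*(-3 + N²)/4 = 4 - (-2 + (5 + 4))*(-3 + N²)/4 = 4 - (-2 + 9)*(-3 + N²)/4 = 4 - 7*(-3 + N²)/4 = 4 - (-21 + 7*N²)/4 = 4 + (21/4 - 7*N²/4) = 37/4 - 7*N²/4)
p(U, m(5))² = (37/4 - 7/4*10²)² = (37/4 - 7/4*100)² = (37/4 - 175)² = (-663/4)² = 439569/16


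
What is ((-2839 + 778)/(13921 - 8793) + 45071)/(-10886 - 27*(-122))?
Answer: -231122027/38931776 ≈ -5.9366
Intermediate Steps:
((-2839 + 778)/(13921 - 8793) + 45071)/(-10886 - 27*(-122)) = (-2061/5128 + 45071)/(-10886 + 3294) = (-2061*1/5128 + 45071)/(-7592) = (-2061/5128 + 45071)*(-1/7592) = (231122027/5128)*(-1/7592) = -231122027/38931776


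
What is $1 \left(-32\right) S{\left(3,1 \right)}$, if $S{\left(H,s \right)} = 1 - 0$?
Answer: $-32$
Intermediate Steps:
$S{\left(H,s \right)} = 1$ ($S{\left(H,s \right)} = 1 + 0 = 1$)
$1 \left(-32\right) S{\left(3,1 \right)} = 1 \left(-32\right) 1 = \left(-32\right) 1 = -32$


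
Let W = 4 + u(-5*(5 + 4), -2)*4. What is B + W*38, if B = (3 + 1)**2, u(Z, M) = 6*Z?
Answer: -40872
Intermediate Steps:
B = 16 (B = 4**2 = 16)
W = -1076 (W = 4 + (6*(-5*(5 + 4)))*4 = 4 + (6*(-5*9))*4 = 4 + (6*(-45))*4 = 4 - 270*4 = 4 - 1080 = -1076)
B + W*38 = 16 - 1076*38 = 16 - 40888 = -40872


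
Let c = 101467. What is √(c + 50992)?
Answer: √152459 ≈ 390.46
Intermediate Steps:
√(c + 50992) = √(101467 + 50992) = √152459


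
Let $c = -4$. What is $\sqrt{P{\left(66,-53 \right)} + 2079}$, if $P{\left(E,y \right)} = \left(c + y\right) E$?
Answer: $3 i \sqrt{187} \approx 41.024 i$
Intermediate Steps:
$P{\left(E,y \right)} = E \left(-4 + y\right)$ ($P{\left(E,y \right)} = \left(-4 + y\right) E = E \left(-4 + y\right)$)
$\sqrt{P{\left(66,-53 \right)} + 2079} = \sqrt{66 \left(-4 - 53\right) + 2079} = \sqrt{66 \left(-57\right) + 2079} = \sqrt{-3762 + 2079} = \sqrt{-1683} = 3 i \sqrt{187}$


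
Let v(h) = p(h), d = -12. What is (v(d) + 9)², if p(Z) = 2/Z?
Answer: 2809/36 ≈ 78.028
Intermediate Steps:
v(h) = 2/h
(v(d) + 9)² = (2/(-12) + 9)² = (2*(-1/12) + 9)² = (-⅙ + 9)² = (53/6)² = 2809/36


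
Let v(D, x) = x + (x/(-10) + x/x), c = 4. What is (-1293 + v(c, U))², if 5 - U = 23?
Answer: 42784681/25 ≈ 1.7114e+6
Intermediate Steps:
U = -18 (U = 5 - 1*23 = 5 - 23 = -18)
v(D, x) = 1 + 9*x/10 (v(D, x) = x + (x*(-⅒) + 1) = x + (-x/10 + 1) = x + (1 - x/10) = 1 + 9*x/10)
(-1293 + v(c, U))² = (-1293 + (1 + (9/10)*(-18)))² = (-1293 + (1 - 81/5))² = (-1293 - 76/5)² = (-6541/5)² = 42784681/25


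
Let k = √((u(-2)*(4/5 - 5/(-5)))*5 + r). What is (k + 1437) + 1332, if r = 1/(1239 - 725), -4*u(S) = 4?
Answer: 2769 + 5*I*√95090/514 ≈ 2769.0 + 2.9997*I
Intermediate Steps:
u(S) = -1 (u(S) = -¼*4 = -1)
r = 1/514 ≈ 0.0019455
k = 5*I*√95090/514 (k = √(-(4/5 - 5/(-5))*5 + 1/514) = √(-(4*(⅕) - 5*(-⅕))*5 + 1/514) = √(-(⅘ + 1)*5 + 1/514) = √(-1*9/5*5 + 1/514) = √(-9/5*5 + 1/514) = √(-9 + 1/514) = √(-4625/514) = 5*I*√95090/514 ≈ 2.9997*I)
(k + 1437) + 1332 = (5*I*√95090/514 + 1437) + 1332 = (1437 + 5*I*√95090/514) + 1332 = 2769 + 5*I*√95090/514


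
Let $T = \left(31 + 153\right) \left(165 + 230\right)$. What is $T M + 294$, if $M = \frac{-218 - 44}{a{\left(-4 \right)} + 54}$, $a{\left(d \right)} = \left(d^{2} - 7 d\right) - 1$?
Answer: $- \frac{19013642}{97} \approx -1.9602 \cdot 10^{5}$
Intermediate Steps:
$a{\left(d \right)} = -1 + d^{2} - 7 d$
$M = - \frac{262}{97}$ ($M = \frac{-218 - 44}{\left(-1 + \left(-4\right)^{2} - -28\right) + 54} = - \frac{262}{\left(-1 + 16 + 28\right) + 54} = - \frac{262}{43 + 54} = - \frac{262}{97} \approx -2.701$)
$T = 72680$ ($T = 184 \cdot 395 = 72680$)
$T M + 294 = 72680 \left(- \frac{262}{97}\right) + 294 = - \frac{19042160}{97} + 294 = - \frac{19013642}{97}$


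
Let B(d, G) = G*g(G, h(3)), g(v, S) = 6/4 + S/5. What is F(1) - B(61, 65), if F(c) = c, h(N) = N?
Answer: -271/2 ≈ -135.50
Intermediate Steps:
g(v, S) = 3/2 + S/5 (g(v, S) = 6*(1/4) + S*(1/5) = 3/2 + S/5)
B(d, G) = 21*G/10 (B(d, G) = G*(3/2 + (1/5)*3) = G*(3/2 + 3/5) = G*(21/10) = 21*G/10)
F(1) - B(61, 65) = 1 - 21*65/10 = 1 - 1*273/2 = 1 - 273/2 = -271/2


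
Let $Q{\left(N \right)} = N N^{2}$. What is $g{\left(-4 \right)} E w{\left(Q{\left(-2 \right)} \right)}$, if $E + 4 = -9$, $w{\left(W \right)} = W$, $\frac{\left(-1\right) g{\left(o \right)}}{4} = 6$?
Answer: $-2496$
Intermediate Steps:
$g{\left(o \right)} = -24$ ($g{\left(o \right)} = \left(-4\right) 6 = -24$)
$Q{\left(N \right)} = N^{3}$
$E = -13$ ($E = -4 - 9 = -13$)
$g{\left(-4 \right)} E w{\left(Q{\left(-2 \right)} \right)} = \left(-24\right) \left(-13\right) \left(-2\right)^{3} = 312 \left(-8\right) = -2496$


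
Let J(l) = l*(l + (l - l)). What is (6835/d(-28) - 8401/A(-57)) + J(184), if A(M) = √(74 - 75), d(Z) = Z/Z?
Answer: 40691 + 8401*I ≈ 40691.0 + 8401.0*I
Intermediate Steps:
d(Z) = 1
A(M) = I (A(M) = √(-1) = I)
J(l) = l² (J(l) = l*(l + 0) = l*l = l²)
(6835/d(-28) - 8401/A(-57)) + J(184) = (6835/1 - 8401*(-I)) + 184² = (6835*1 - (-8401)*I) + 33856 = (6835 + 8401*I) + 33856 = 40691 + 8401*I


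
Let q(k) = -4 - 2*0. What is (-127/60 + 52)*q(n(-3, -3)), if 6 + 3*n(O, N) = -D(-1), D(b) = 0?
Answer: -2993/15 ≈ -199.53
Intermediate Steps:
n(O, N) = -2 (n(O, N) = -2 + (-1*0)/3 = -2 + (⅓)*0 = -2 + 0 = -2)
q(k) = -4 (q(k) = -4 + 0 = -4)
(-127/60 + 52)*q(n(-3, -3)) = (-127/60 + 52)*(-4) = (2993/60)*(-4) = -2993/15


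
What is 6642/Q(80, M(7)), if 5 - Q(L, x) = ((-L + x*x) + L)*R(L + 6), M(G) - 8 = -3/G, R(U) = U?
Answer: -108486/80443 ≈ -1.3486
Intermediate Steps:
M(G) = 8 - 3/G
Q(L, x) = 5 - x²*(6 + L) (Q(L, x) = 5 - ((-L + x*x) + L)*(L + 6) = 5 - ((-L + x²) + L)*(6 + L) = 5 - ((x² - L) + L)*(6 + L) = 5 - x²*(6 + L))
6642/Q(80, M(7)) = 6642/(5 - (8 - 3/7)²*(6 + 80)) = 6642/(5 - 1*(8 - 3*⅐)²*86) = 6642/(5 - 1*(8 - 3/7)²*86) = 6642/(5 - 1*(53/7)²*86) = 6642/(5 - 1*2809/49*86) = 6642/(5 - 241574/49) = 6642/(-241329/49) = 6642*(-49/241329) = -108486/80443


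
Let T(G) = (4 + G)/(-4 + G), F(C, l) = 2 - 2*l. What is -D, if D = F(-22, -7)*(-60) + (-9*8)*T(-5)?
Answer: 968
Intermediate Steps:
T(G) = (4 + G)/(-4 + G)
D = -968 (D = (2 - 2*(-7))*(-60) + (-9*8)*((4 - 5)/(-4 - 5)) = (2 + 14)*(-60) - 72*(-1)/(-9) = 16*(-60) - (-8)*(-1) = -960 - 72*⅑ = -960 - 8 = -968)
-D = -1*(-968) = 968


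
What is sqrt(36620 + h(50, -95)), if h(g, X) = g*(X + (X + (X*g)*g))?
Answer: 2*I*sqrt(2961970) ≈ 3442.1*I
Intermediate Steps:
h(g, X) = g*(2*X + X*g**2) (h(g, X) = g*(X + (X + X*g**2)) = g*(2*X + X*g**2))
sqrt(36620 + h(50, -95)) = sqrt(36620 - 95*50*(2 + 50**2)) = sqrt(36620 - 95*50*(2 + 2500)) = sqrt(36620 - 95*50*2502) = sqrt(36620 - 11884500) = sqrt(-11847880) = 2*I*sqrt(2961970)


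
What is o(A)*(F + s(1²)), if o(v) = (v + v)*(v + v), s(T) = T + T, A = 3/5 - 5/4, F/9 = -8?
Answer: -1183/10 ≈ -118.30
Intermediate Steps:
F = -72 (F = 9*(-8) = -72)
A = -13/20 (A = 3*(⅕) - 5*¼ = ⅗ - 5/4 = -13/20 ≈ -0.65000)
s(T) = 2*T
o(v) = 4*v² (o(v) = (2*v)*(2*v) = 4*v²)
o(A)*(F + s(1²)) = (4*(-13/20)²)*(-72 + 2*1²) = (4*(169/400))*(-72 + 2*1) = 169*(-72 + 2)/100 = (169/100)*(-70) = -1183/10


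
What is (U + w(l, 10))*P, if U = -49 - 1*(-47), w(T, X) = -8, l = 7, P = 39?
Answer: -390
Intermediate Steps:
U = -2 (U = -49 + 47 = -2)
(U + w(l, 10))*P = (-2 - 8)*39 = -10*39 = -390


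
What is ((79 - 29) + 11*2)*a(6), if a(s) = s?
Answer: 432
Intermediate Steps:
((79 - 29) + 11*2)*a(6) = ((79 - 29) + 11*2)*6 = (50 + 22)*6 = 72*6 = 432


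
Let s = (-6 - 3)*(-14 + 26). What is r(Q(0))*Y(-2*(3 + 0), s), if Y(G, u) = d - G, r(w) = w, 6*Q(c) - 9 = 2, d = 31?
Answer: 407/6 ≈ 67.833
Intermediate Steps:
Q(c) = 11/6 (Q(c) = 3/2 + (1/6)*2 = 3/2 + 1/3 = 11/6)
s = -108 (s = -9*12 = -108)
Y(G, u) = 31 - G
r(Q(0))*Y(-2*(3 + 0), s) = 11*(31 - (-2)*(3 + 0))/6 = 11*(31 - (-2)*3)/6 = 11*(31 - 1*(-6))/6 = 11*(31 + 6)/6 = (11/6)*37 = 407/6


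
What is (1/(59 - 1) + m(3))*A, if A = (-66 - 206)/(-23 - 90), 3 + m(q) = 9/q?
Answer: 136/3277 ≈ 0.041501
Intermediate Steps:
m(q) = -3 + 9/q
A = 272/113 (A = -272/(-113) = -272*(-1/113) = 272/113 ≈ 2.4071)
(1/(59 - 1) + m(3))*A = (1/(59 - 1) + (-3 + 9/3))*(272/113) = (1/58 + (-3 + 9*(⅓)))*(272/113) = (1/58 + (-3 + 3))*(272/113) = (1/58 + 0)*(272/113) = (1/58)*(272/113) = 136/3277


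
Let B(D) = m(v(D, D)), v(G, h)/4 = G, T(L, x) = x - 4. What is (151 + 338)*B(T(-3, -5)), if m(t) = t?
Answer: -17604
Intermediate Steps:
T(L, x) = -4 + x
v(G, h) = 4*G
B(D) = 4*D
(151 + 338)*B(T(-3, -5)) = (151 + 338)*(4*(-4 - 5)) = 489*(4*(-9)) = 489*(-36) = -17604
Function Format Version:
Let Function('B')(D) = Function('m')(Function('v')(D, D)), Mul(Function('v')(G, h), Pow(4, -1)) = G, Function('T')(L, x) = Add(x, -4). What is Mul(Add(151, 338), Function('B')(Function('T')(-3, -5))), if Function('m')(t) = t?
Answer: -17604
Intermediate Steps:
Function('T')(L, x) = Add(-4, x)
Function('v')(G, h) = Mul(4, G)
Function('B')(D) = Mul(4, D)
Mul(Add(151, 338), Function('B')(Function('T')(-3, -5))) = Mul(Add(151, 338), Mul(4, Add(-4, -5))) = Mul(489, Mul(4, -9)) = Mul(489, -36) = -17604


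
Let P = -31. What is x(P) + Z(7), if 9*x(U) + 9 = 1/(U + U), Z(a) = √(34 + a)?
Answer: -559/558 + √41 ≈ 5.4013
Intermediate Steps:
x(U) = -1 + 1/(18*U) (x(U) = -1 + 1/(9*(U + U)) = -1 + 1/(9*((2*U))) = -1 + (1/(2*U))/9 = -1 + 1/(18*U))
x(P) + Z(7) = (1/18 - 1*(-31))/(-31) + √(34 + 7) = -(1/18 + 31)/31 + √41 = -1/31*559/18 + √41 = -559/558 + √41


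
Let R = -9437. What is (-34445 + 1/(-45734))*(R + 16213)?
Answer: -5337142253828/22867 ≈ -2.3340e+8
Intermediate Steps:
(-34445 + 1/(-45734))*(R + 16213) = (-34445 + 1/(-45734))*(-9437 + 16213) = (-34445 - 1/45734)*6776 = -1575307631/45734*6776 = -5337142253828/22867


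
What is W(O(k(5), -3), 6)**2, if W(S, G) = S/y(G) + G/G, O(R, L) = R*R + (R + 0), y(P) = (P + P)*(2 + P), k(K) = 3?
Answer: 81/64 ≈ 1.2656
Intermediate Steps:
y(P) = 2*P*(2 + P) (y(P) = (2*P)*(2 + P) = 2*P*(2 + P))
O(R, L) = R + R**2 (O(R, L) = R**2 + R = R + R**2)
W(S, G) = 1 + S/(2*G*(2 + G)) (W(S, G) = S/((2*G*(2 + G))) + G/G = S*(1/(2*G*(2 + G))) + 1 = S/(2*G*(2 + G)) + 1 = 1 + S/(2*G*(2 + G)))
W(O(k(5), -3), 6)**2 = (((3*(1 + 3))/2 + 6*(2 + 6))/(6*(2 + 6)))**2 = ((1/6)*((3*4)/2 + 6*8)/8)**2 = ((1/6)*(1/8)*((1/2)*12 + 48))**2 = ((1/6)*(1/8)*(6 + 48))**2 = ((1/6)*(1/8)*54)**2 = (9/8)**2 = 81/64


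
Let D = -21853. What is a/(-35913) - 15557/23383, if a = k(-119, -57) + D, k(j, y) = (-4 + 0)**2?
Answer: -16027990/279917893 ≈ -0.057260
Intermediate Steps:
k(j, y) = 16 (k(j, y) = (-4)**2 = 16)
a = -21837 (a = 16 - 21853 = -21837)
a/(-35913) - 15557/23383 = -21837/(-35913) - 15557/23383 = -21837*(-1/35913) - 15557*1/23383 = 7279/11971 - 15557/23383 = -16027990/279917893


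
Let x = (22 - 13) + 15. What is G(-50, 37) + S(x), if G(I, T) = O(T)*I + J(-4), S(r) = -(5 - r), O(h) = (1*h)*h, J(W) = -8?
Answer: -68439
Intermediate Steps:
O(h) = h**2 (O(h) = h*h = h**2)
x = 24 (x = 9 + 15 = 24)
S(r) = -5 + r
G(I, T) = -8 + I*T**2 (G(I, T) = T**2*I - 8 = I*T**2 - 8 = -8 + I*T**2)
G(-50, 37) + S(x) = (-8 - 50*37**2) + (-5 + 24) = (-8 - 50*1369) + 19 = (-8 - 68450) + 19 = -68458 + 19 = -68439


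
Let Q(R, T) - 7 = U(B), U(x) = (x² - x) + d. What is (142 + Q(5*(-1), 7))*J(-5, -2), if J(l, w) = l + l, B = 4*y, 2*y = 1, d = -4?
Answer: -1470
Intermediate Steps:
y = ½ (y = (½)*1 = ½ ≈ 0.50000)
B = 2 (B = 4*(½) = 2)
J(l, w) = 2*l
U(x) = -4 + x² - x (U(x) = (x² - x) - 4 = -4 + x² - x)
Q(R, T) = 5 (Q(R, T) = 7 + (-4 + 2² - 1*2) = 7 + (-4 + 4 - 2) = 7 - 2 = 5)
(142 + Q(5*(-1), 7))*J(-5, -2) = (142 + 5)*(2*(-5)) = 147*(-10) = -1470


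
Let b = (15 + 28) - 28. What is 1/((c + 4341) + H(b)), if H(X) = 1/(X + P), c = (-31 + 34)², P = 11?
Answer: 26/113101 ≈ 0.00022988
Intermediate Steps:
b = 15 (b = 43 - 28 = 15)
c = 9 (c = 3² = 9)
H(X) = 1/(11 + X) (H(X) = 1/(X + 11) = 1/(11 + X))
1/((c + 4341) + H(b)) = 1/((9 + 4341) + 1/(11 + 15)) = 1/(4350 + 1/26) = 1/(113101/26) = 26/113101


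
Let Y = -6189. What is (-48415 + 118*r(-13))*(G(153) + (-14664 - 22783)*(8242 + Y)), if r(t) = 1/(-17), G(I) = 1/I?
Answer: 3227507597759302/867 ≈ 3.7226e+12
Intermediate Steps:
r(t) = -1/17
(-48415 + 118*r(-13))*(G(153) + (-14664 - 22783)*(8242 + Y)) = (-48415 + 118*(-1/17))*(1/153 + (-14664 - 22783)*(8242 - 6189)) = (-48415 - 118/17)*(1/153 - 37447*2053) = -823173*(1/153 - 76878691)/17 = -823173/17*(-11762439722/153) = 3227507597759302/867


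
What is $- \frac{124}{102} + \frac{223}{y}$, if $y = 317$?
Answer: $- \frac{8281}{16167} \approx -0.51222$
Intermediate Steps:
$- \frac{124}{102} + \frac{223}{y} = - \frac{124}{102} + \frac{223}{317} = \left(-124\right) \frac{1}{102} + 223 \cdot \frac{1}{317} = - \frac{62}{51} + \frac{223}{317} = - \frac{8281}{16167}$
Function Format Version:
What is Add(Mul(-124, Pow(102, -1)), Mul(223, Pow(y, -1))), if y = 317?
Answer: Rational(-8281, 16167) ≈ -0.51222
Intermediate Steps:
Add(Mul(-124, Pow(102, -1)), Mul(223, Pow(y, -1))) = Add(Mul(-124, Pow(102, -1)), Mul(223, Pow(317, -1))) = Add(Mul(-124, Rational(1, 102)), Mul(223, Rational(1, 317))) = Add(Rational(-62, 51), Rational(223, 317)) = Rational(-8281, 16167)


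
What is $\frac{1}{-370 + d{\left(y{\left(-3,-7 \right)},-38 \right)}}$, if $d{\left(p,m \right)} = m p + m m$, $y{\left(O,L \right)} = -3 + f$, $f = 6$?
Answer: $\frac{1}{960} \approx 0.0010417$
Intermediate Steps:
$y{\left(O,L \right)} = 3$ ($y{\left(O,L \right)} = -3 + 6 = 3$)
$d{\left(p,m \right)} = m^{2} + m p$ ($d{\left(p,m \right)} = m p + m^{2} = m^{2} + m p$)
$\frac{1}{-370 + d{\left(y{\left(-3,-7 \right)},-38 \right)}} = \frac{1}{-370 - 38 \left(-38 + 3\right)} = \frac{1}{-370 - -1330} = \frac{1}{-370 + 1330} = \frac{1}{960}$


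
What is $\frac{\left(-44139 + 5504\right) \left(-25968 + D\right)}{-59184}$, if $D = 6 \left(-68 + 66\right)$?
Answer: $- \frac{83644775}{4932} \approx -16960.0$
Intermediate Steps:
$D = -12$ ($D = 6 \left(-2\right) = -12$)
$\frac{\left(-44139 + 5504\right) \left(-25968 + D\right)}{-59184} = \frac{\left(-44139 + 5504\right) \left(-25968 - 12\right)}{-59184} = \left(-38635\right) \left(-25980\right) \left(- \frac{1}{59184}\right) = 1003737300 \left(- \frac{1}{59184}\right) = - \frac{83644775}{4932}$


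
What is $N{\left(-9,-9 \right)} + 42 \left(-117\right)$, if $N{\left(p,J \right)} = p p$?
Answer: $-4833$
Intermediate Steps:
$N{\left(p,J \right)} = p^{2}$
$N{\left(-9,-9 \right)} + 42 \left(-117\right) = \left(-9\right)^{2} + 42 \left(-117\right) = 81 - 4914 = -4833$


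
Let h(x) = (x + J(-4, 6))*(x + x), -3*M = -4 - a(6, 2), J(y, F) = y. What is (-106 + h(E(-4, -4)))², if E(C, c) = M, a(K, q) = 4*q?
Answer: 11236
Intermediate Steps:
M = 4 (M = -(-4 - 4*2)/3 = -(-4 - 1*8)/3 = -(-4 - 8)/3 = -⅓*(-12) = 4)
E(C, c) = 4
h(x) = 2*x*(-4 + x) (h(x) = (x - 4)*(x + x) = (-4 + x)*(2*x) = 2*x*(-4 + x))
(-106 + h(E(-4, -4)))² = (-106 + 2*4*(-4 + 4))² = (-106 + 2*4*0)² = (-106 + 0)² = (-106)² = 11236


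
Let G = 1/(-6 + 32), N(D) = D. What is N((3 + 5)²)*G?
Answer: 32/13 ≈ 2.4615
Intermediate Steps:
G = 1/26 ≈ 0.038462
N((3 + 5)²)*G = (3 + 5)²*(1/26) = 8²*(1/26) = 64*(1/26) = 32/13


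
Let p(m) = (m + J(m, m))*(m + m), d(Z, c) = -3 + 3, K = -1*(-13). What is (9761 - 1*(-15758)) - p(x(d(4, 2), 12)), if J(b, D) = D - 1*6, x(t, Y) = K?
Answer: 24999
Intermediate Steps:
K = 13
d(Z, c) = 0
x(t, Y) = 13
J(b, D) = -6 + D (J(b, D) = D - 6 = -6 + D)
p(m) = 2*m*(-6 + 2*m) (p(m) = (m + (-6 + m))*(m + m) = (-6 + 2*m)*(2*m) = 2*m*(-6 + 2*m))
(9761 - 1*(-15758)) - p(x(d(4, 2), 12)) = (9761 - 1*(-15758)) - 4*13*(-3 + 13) = (9761 + 15758) - 4*13*10 = 25519 - 1*520 = 25519 - 520 = 24999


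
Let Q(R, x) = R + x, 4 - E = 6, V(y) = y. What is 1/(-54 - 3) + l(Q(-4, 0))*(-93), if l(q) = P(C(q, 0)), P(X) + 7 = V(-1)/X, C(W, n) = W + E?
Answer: 72445/114 ≈ 635.48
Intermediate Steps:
E = -2 (E = 4 - 1*6 = 4 - 6 = -2)
C(W, n) = -2 + W (C(W, n) = W - 2 = -2 + W)
P(X) = -7 - 1/X
l(q) = -7 - 1/(-2 + q)
1/(-54 - 3) + l(Q(-4, 0))*(-93) = 1/(-54 - 3) + ((13 - 7*(-4 + 0))/(-2 + (-4 + 0)))*(-93) = 1/(-57) + ((13 - 7*(-4))/(-2 - 4))*(-93) = -1/57 + ((13 + 28)/(-6))*(-93) = -1/57 - ⅙*41*(-93) = -1/57 - 41/6*(-93) = -1/57 + 1271/2 = 72445/114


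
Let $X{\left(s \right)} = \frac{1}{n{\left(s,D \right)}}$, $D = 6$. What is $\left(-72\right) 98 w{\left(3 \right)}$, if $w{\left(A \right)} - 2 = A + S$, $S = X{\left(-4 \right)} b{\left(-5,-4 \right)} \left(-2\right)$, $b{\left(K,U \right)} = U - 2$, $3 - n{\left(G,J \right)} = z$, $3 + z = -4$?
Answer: $- \frac{218736}{5} \approx -43747.0$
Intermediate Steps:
$z = -7$ ($z = -3 - 4 = -7$)
$n{\left(G,J \right)} = 10$ ($n{\left(G,J \right)} = 3 - -7 = 3 + 7 = 10$)
$b{\left(K,U \right)} = -2 + U$
$X{\left(s \right)} = \frac{1}{10}$
$S = \frac{6}{5}$ ($S = \frac{-2 - 4}{10} \left(-2\right) = \frac{1}{10} \left(-6\right) \left(-2\right) = \left(- \frac{3}{5}\right) \left(-2\right) = \frac{6}{5} \approx 1.2$)
$w{\left(A \right)} = \frac{16}{5} + A$ ($w{\left(A \right)} = 2 + \left(A + \frac{6}{5}\right) = 2 + \left(\frac{6}{5} + A\right) = \frac{16}{5} + A$)
$\left(-72\right) 98 w{\left(3 \right)} = \left(-72\right) 98 \left(\frac{16}{5} + 3\right) = \left(-7056\right) \frac{31}{5} = - \frac{218736}{5}$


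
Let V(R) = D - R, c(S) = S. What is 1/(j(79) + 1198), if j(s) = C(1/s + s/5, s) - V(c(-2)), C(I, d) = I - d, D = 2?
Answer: 395/446671 ≈ 0.00088432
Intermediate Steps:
V(R) = 2 - R
j(s) = -4 + 1/s - 4*s/5 (j(s) = ((1/s + s/5) - s) - (2 - 1*(-2)) = ((1/s + s*(1/5)) - s) - (2 + 2) = ((1/s + s/5) - s) - 1*4 = (1/s - 4*s/5) - 4 = -4 + 1/s - 4*s/5)
1/(j(79) + 1198) = 1/((-4 + 1/79 - 4/5*79) + 1198) = 1/((-4 + 1/79 - 316/5) + 1198) = 1/(-26539/395 + 1198) = 1/(446671/395) = 395/446671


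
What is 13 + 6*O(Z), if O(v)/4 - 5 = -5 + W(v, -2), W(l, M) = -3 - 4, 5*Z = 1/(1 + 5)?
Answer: -155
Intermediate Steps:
Z = 1/30 (Z = 1/(5*(1 + 5)) = (⅕)/6 = (⅕)*(⅙) = 1/30 ≈ 0.033333)
W(l, M) = -7
O(v) = -28 (O(v) = 20 + 4*(-5 - 7) = 20 + 4*(-12) = 20 - 48 = -28)
13 + 6*O(Z) = 13 + 6*(-28) = 13 - 168 = -155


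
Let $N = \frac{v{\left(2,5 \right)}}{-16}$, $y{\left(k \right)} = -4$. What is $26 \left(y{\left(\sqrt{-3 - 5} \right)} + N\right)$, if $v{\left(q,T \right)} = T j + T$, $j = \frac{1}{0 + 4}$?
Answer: $- \frac{3653}{32} \approx -114.16$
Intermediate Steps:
$j = \frac{1}{4} \approx 0.25$
$v{\left(q,T \right)} = \frac{5 T}{4}$ ($v{\left(q,T \right)} = T \frac{1}{4} + T = \frac{T}{4} + T = \frac{5 T}{4}$)
$N = - \frac{25}{64}$ ($N = \frac{\frac{5}{4} \cdot 5}{-16} = \frac{25}{4} \left(- \frac{1}{16}\right) = - \frac{25}{64} \approx -0.39063$)
$26 \left(y{\left(\sqrt{-3 - 5} \right)} + N\right) = 26 \left(-4 - \frac{25}{64}\right) = 26 \left(- \frac{281}{64}\right) = - \frac{3653}{32}$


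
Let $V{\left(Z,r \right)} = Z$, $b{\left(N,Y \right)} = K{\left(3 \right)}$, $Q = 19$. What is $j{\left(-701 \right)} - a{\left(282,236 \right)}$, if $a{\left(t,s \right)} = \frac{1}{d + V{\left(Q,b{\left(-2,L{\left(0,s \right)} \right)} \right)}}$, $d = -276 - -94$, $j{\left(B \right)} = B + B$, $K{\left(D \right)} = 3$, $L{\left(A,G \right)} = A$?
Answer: $- \frac{228525}{163} \approx -1402.0$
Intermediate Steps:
$j{\left(B \right)} = 2 B$
$b{\left(N,Y \right)} = 3$
$d = -182$ ($d = -276 + 94 = -182$)
$a{\left(t,s \right)} = - \frac{1}{163}$ ($a{\left(t,s \right)} = \frac{1}{-182 + 19} = \frac{1}{-163} = - \frac{1}{163}$)
$j{\left(-701 \right)} - a{\left(282,236 \right)} = 2 \left(-701\right) - - \frac{1}{163} = -1402 + \frac{1}{163} = - \frac{228525}{163}$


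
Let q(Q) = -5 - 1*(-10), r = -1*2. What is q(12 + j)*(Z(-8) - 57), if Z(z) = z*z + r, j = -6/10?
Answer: 25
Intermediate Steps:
r = -2
j = -⅗ (j = -6*⅒ = -⅗ ≈ -0.60000)
Z(z) = -2 + z² (Z(z) = z*z - 2 = z² - 2 = -2 + z²)
q(Q) = 5 (q(Q) = -5 + 10 = 5)
q(12 + j)*(Z(-8) - 57) = 5*((-2 + (-8)²) - 57) = 5*((-2 + 64) - 57) = 5*(62 - 57) = 5*5 = 25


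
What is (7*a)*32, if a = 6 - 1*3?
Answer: 672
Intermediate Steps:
a = 3 (a = 6 - 3 = 3)
(7*a)*32 = (7*3)*32 = 21*32 = 672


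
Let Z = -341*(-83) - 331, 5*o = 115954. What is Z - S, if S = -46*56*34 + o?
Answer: 461826/5 ≈ 92365.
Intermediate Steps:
o = 115954/5 (o = (1/5)*115954 = 115954/5 ≈ 23191.)
Z = 27972 (Z = 28303 - 331 = 27972)
S = -321966/5 (S = -46*56*34 + 115954/5 = -2576*34 + 115954/5 = -87584 + 115954/5 = -321966/5 ≈ -64393.)
Z - S = 27972 - 1*(-321966/5) = 27972 + 321966/5 = 461826/5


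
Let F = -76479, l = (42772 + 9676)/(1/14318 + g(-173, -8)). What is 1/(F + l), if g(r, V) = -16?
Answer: -229087/18271295137 ≈ -1.2538e-5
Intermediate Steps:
l = -750950464/229087 (l = (42772 + 9676)/(1/14318 - 16) = 52448/(1/14318 - 16) = 52448/(-229087/14318) = 52448*(-14318/229087) = -750950464/229087 ≈ -3278.0)
1/(F + l) = 1/(-76479 - 750950464/229087) = 1/(-18271295137/229087) = -229087/18271295137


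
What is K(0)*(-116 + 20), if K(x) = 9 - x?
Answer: -864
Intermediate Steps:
K(0)*(-116 + 20) = (9 - 1*0)*(-116 + 20) = (9 + 0)*(-96) = 9*(-96) = -864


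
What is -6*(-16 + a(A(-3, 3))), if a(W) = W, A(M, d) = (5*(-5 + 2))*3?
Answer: 366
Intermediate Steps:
A(M, d) = -45 (A(M, d) = (5*(-3))*3 = -15*3 = -45)
-6*(-16 + a(A(-3, 3))) = -6*(-16 - 45) = -6*(-61) = 366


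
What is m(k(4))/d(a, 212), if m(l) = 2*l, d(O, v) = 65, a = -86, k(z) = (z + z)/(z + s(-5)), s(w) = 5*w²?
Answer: 16/8385 ≈ 0.0019082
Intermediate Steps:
k(z) = 2*z/(125 + z) (k(z) = (z + z)/(z + 5*(-5)²) = (2*z)/(z + 5*25) = (2*z)/(z + 125) = (2*z)/(125 + z) = 2*z/(125 + z))
m(k(4))/d(a, 212) = (2*(2*4/(125 + 4)))/65 = (2*(2*4/129))*(1/65) = (2*(2*4*(1/129)))*(1/65) = (2*(8/129))*(1/65) = (16/129)*(1/65) = 16/8385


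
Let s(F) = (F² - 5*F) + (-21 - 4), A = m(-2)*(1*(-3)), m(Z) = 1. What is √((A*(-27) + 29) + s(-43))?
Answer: √2149 ≈ 46.357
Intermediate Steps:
A = -3 (A = 1*(1*(-3)) = 1*(-3) = -3)
s(F) = -25 + F² - 5*F (s(F) = (F² - 5*F) - 25 = -25 + F² - 5*F)
√((A*(-27) + 29) + s(-43)) = √((-3*(-27) + 29) + (-25 + (-43)² - 5*(-43))) = √((81 + 29) + (-25 + 1849 + 215)) = √(110 + 2039) = √2149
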